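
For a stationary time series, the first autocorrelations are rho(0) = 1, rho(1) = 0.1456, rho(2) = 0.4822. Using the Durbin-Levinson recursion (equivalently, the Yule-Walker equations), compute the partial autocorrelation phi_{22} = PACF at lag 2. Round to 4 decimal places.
\phi_{22} = 0.4710

The PACF at lag k is phi_{kk}, the last component of the solution
to the Yule-Walker system G_k phi = r_k where
  (G_k)_{ij} = rho(|i - j|), (r_k)_i = rho(i), i,j = 1..k.
Equivalently, Durbin-Levinson gives phi_{kk} iteratively:
  phi_{11} = rho(1)
  phi_{kk} = [rho(k) - sum_{j=1..k-1} phi_{k-1,j} rho(k-j)]
            / [1 - sum_{j=1..k-1} phi_{k-1,j} rho(j)],
  phi_{k,j} = phi_{k-1,j} - phi_{kk} phi_{k-1,k-j},  j = 1..k-1.
Step k = 1:
  phi_11 = rho(1) = 0.1456.
Step k = 2:
  phi_22 = [rho(2) - phi_11 rho(1)] / [1 - phi_11 rho(1)] = [0.4822 - (0.1456)(0.1456)] / [1 - (0.1456)(0.1456)]
         = 0.46100064 / 0.97880064 = 0.471.
Therefore phi_{22} = 0.4710.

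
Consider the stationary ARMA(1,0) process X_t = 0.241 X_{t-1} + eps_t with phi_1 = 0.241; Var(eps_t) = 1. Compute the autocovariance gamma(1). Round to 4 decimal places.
\gamma(1) = 0.2559

Multiply the model equation by X_{t-k} and take expectations. With theta_0 = psi_0 = 1 and psi_j the MA(infinity) weights, this gives
  gamma(k) - sum_i phi_i gamma(k-i) = c_k,
  c_k = sigma^2 * sum_{j=k..q} theta_j psi_{j-k}   (c_k = 0 for k > q),
using gamma(-m) = gamma(m).
Pure AR (q = 0): c_0 = sigma^2 = 1, c_k = 0 for k >= 1.
Equations for k = 0 and k = 1 (AR order 1):
  gamma(0) = phi_1 gamma(1) + c_0
  gamma(1) = phi_1 gamma(0) + c_1
Substituting the second into the first: gamma(0) (1 - phi_1^2) = c_0 + phi_1 c_1, so
  gamma(0) = c_0 / (1 - phi_1^2) = 1 / (1 - (0.241)^2) = 1 / 0.941919 = 1.061662.
  gamma(1) = phi_1 gamma(0) = (0.241)(1.061662) = 0.255861.
Therefore gamma(1) = 0.2559 (to 4 decimal places).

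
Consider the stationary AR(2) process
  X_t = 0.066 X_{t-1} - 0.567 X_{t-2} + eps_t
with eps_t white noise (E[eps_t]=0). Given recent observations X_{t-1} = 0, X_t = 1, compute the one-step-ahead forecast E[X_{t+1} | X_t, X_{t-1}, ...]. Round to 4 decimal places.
E[X_{t+1} \mid \mathcal F_t] = 0.0660

For an AR(p) model X_t = c + sum_i phi_i X_{t-i} + eps_t, the
one-step-ahead conditional mean is
  E[X_{t+1} | X_t, ...] = c + sum_i phi_i X_{t+1-i}.
Substitute known values:
  E[X_{t+1} | ...] = (0.066) * (1) + (-0.567) * (0)
                   = 0.0660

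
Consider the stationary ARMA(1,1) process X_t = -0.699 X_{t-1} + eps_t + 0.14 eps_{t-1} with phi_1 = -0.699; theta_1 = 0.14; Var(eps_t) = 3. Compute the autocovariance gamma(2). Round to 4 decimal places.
\gamma(2) = 2.0679

Multiply the model equation by X_{t-k} and take expectations. With theta_0 = psi_0 = 1 and psi_j the MA(infinity) weights, this gives
  gamma(k) - sum_i phi_i gamma(k-i) = c_k,
  c_k = sigma^2 * sum_{j=k..q} theta_j psi_{j-k}   (c_k = 0 for k > q),
using gamma(-m) = gamma(m).
psi-weights needed (psi_j = theta_j + sum_i phi_i psi_{j-i}):
  psi_1 = theta_1 + phi_1 = 0.14 + (-0.699) = -0.559
Right-hand sides:
  c_0 = sigma^2 (1 + theta_1 psi_1) = 3 * (1 + (0.14)(-0.559)) = 3 * 0.92174 = 2.76522
  c_1 = sigma^2 theta_1 = 3 * (0.14) = 0.42
  c_2 = 0
Equations for k = 0 and k = 1 (AR order 1):
  gamma(0) = phi_1 gamma(1) + c_0
  gamma(1) = phi_1 gamma(0) + c_1
Substituting the second into the first: gamma(0) (1 - phi_1^2) = c_0 + phi_1 c_1, so
  gamma(0) = (c_0 + phi_1 c_1) / (1 - phi_1^2) = (2.76522 + (-0.699)(0.42)) / (1 - (-0.699)^2) = 2.47164 / 0.511399 = 4.833095.
  gamma(1) = phi_1 gamma(0) + c_1 = (-0.699)(4.833095) + (0.42) = -2.958333.
For k = 2 (> q): gamma(2) = phi_1 gamma(1) = (-0.699)(-2.958333) = 2.067875.
Therefore gamma(2) = 2.0679 (to 4 decimal places).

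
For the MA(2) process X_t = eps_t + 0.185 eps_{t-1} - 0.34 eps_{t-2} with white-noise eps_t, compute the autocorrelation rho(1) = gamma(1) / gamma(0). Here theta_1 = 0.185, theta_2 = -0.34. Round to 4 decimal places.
\rho(1) = 0.1062

For an MA(q) process with theta_0 = 1, the autocovariance is
  gamma(k) = sigma^2 * sum_{i=0..q-k} theta_i * theta_{i+k},
and rho(k) = gamma(k) / gamma(0). Sigma^2 cancels.
  numerator   = (1)*(0.185) + (0.185)*(-0.34) = 0.1221.
  denominator = (1)^2 + (0.185)^2 + (-0.34)^2 = 1.149825.
  rho(1) = 0.1221 / 1.149825 = 0.1062.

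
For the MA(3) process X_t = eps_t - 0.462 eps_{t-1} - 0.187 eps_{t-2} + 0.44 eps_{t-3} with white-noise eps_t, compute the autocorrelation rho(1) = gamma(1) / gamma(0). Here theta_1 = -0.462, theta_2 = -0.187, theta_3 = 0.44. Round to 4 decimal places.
\rho(1) = -0.3175

For an MA(q) process with theta_0 = 1, the autocovariance is
  gamma(k) = sigma^2 * sum_{i=0..q-k} theta_i * theta_{i+k},
and rho(k) = gamma(k) / gamma(0). Sigma^2 cancels.
  numerator   = (1)*(-0.462) + (-0.462)*(-0.187) + (-0.187)*(0.44) = -0.457886.
  denominator = (1)^2 + (-0.462)^2 + (-0.187)^2 + (0.44)^2 = 1.442013.
  rho(1) = -0.457886 / 1.442013 = -0.3175.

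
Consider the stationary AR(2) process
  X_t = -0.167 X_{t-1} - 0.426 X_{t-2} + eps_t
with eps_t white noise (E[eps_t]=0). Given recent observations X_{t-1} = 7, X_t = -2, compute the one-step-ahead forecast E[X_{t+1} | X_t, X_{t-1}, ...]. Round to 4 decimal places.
E[X_{t+1} \mid \mathcal F_t] = -2.6480

For an AR(p) model X_t = c + sum_i phi_i X_{t-i} + eps_t, the
one-step-ahead conditional mean is
  E[X_{t+1} | X_t, ...] = c + sum_i phi_i X_{t+1-i}.
Substitute known values:
  E[X_{t+1} | ...] = (-0.167) * (-2) + (-0.426) * (7)
                   = -2.6480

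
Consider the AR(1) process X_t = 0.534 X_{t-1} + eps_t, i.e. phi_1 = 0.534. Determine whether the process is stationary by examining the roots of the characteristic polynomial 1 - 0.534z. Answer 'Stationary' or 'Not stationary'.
\text{Stationary}

The AR(p) characteristic polynomial is P(z) = 1 - 0.534z.
Stationarity requires all roots to lie outside the unit circle, i.e. |z| > 1 for every root.
This is linear in z: 1 + (-0.534) z = 0  =>  z = -1/(-0.534) = 1.872659,  |z| = 1.872659.
Moduli of all roots: 1.8727.
All moduli strictly greater than 1? Yes.
Verdict: Stationary.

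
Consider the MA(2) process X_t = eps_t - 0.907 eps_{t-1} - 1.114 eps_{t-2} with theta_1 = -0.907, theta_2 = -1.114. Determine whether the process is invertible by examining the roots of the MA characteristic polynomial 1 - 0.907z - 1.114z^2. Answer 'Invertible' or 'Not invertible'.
\text{Not invertible}

The MA(q) characteristic polynomial is P(z) = 1 - 0.907z - 1.114z^2.
Invertibility requires all roots to lie outside the unit circle, i.e. |z| > 1 for every root.
Set 1 + (-0.907) z + (-1.114) z^2 = 0, i.e. a z^2 + b z + c = 0 with a = -1.114, b = -0.907, c = 1.
Discriminant D = b^2 - 4ac = (-0.907)^2 - 4*(-1.114)*1 = 0.822649 - (-4.456) = 5.278649.
D >= 0, so the roots are real: z = (-b +/- sqrt(D)) / (2a) = (0.907 +/- 2.297531) / (-2.228).
  z_1 = (0.907 + 2.297531) / (-2.228) = -1.4383,   |z_1| = 1.4383.
  z_2 = (0.907 - 2.297531) / (-2.228) = 0.6241,   |z_2| = 0.6241.
Moduli of all roots: 1.4383, 0.6241.
All moduli strictly greater than 1? No.
Verdict: Not invertible.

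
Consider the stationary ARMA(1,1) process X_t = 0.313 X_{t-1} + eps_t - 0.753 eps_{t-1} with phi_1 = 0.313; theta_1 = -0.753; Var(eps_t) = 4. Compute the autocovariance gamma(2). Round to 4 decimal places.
\gamma(2) = -0.4668

Multiply the model equation by X_{t-k} and take expectations. With theta_0 = psi_0 = 1 and psi_j the MA(infinity) weights, this gives
  gamma(k) - sum_i phi_i gamma(k-i) = c_k,
  c_k = sigma^2 * sum_{j=k..q} theta_j psi_{j-k}   (c_k = 0 for k > q),
using gamma(-m) = gamma(m).
psi-weights needed (psi_j = theta_j + sum_i phi_i psi_{j-i}):
  psi_1 = theta_1 + phi_1 = -0.753 + (0.313) = -0.44
Right-hand sides:
  c_0 = sigma^2 (1 + theta_1 psi_1) = 4 * (1 + (-0.753)(-0.44)) = 4 * 1.33132 = 5.32528
  c_1 = sigma^2 theta_1 = 4 * (-0.753) = -3.012
  c_2 = 0
Equations for k = 0 and k = 1 (AR order 1):
  gamma(0) = phi_1 gamma(1) + c_0
  gamma(1) = phi_1 gamma(0) + c_1
Substituting the second into the first: gamma(0) (1 - phi_1^2) = c_0 + phi_1 c_1, so
  gamma(0) = (c_0 + phi_1 c_1) / (1 - phi_1^2) = (5.32528 + (0.313)(-3.012)) / (1 - (0.313)^2) = 4.382524 / 0.902031 = 4.858507.
  gamma(1) = phi_1 gamma(0) + c_1 = (0.313)(4.858507) + (-3.012) = -1.491287.
For k = 2 (> q): gamma(2) = phi_1 gamma(1) = (0.313)(-1.491287) = -0.466773.
Therefore gamma(2) = -0.4668 (to 4 decimal places).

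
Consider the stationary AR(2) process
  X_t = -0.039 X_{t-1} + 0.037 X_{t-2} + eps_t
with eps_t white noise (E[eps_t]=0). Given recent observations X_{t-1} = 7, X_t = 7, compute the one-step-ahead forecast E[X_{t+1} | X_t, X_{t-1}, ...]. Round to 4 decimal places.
E[X_{t+1} \mid \mathcal F_t] = -0.0140

For an AR(p) model X_t = c + sum_i phi_i X_{t-i} + eps_t, the
one-step-ahead conditional mean is
  E[X_{t+1} | X_t, ...] = c + sum_i phi_i X_{t+1-i}.
Substitute known values:
  E[X_{t+1} | ...] = (-0.039) * (7) + (0.037) * (7)
                   = -0.0140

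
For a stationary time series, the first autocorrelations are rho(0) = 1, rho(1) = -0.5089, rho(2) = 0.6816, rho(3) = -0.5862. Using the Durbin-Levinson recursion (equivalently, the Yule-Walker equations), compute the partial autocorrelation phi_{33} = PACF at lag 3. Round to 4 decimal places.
\phi_{33} = -0.2939

The PACF at lag k is phi_{kk}, the last component of the solution
to the Yule-Walker system G_k phi = r_k where
  (G_k)_{ij} = rho(|i - j|), (r_k)_i = rho(i), i,j = 1..k.
Equivalently, Durbin-Levinson gives phi_{kk} iteratively:
  phi_{11} = rho(1)
  phi_{kk} = [rho(k) - sum_{j=1..k-1} phi_{k-1,j} rho(k-j)]
            / [1 - sum_{j=1..k-1} phi_{k-1,j} rho(j)],
  phi_{k,j} = phi_{k-1,j} - phi_{kk} phi_{k-1,k-j},  j = 1..k-1.
Step k = 1:
  phi_11 = rho(1) = -0.5089.
Step k = 2:
  phi_22 = [rho(2) - phi_11 rho(1)] / [1 - phi_11 rho(1)] = [0.6816 - (-0.5089)(-0.5089)] / [1 - (-0.5089)(-0.5089)]
         = 0.42262079 / 0.74102079 = 0.570322.
  Update: phi_21 = phi_11 - phi_22 phi_11 = -0.5089 - (0.570322)(-0.5089) = -0.218663.
Step k = 3:
  phi_33 = [rho(3) - phi_21 rho(2) - phi_22 rho(1)] / [1 - phi_21 rho(1) - phi_22 rho(2)]
    numerator   = -0.5862 - (-0.218663)(0.6816) - (0.570322)(-0.5089) = -0.14692227
    denominator = 1 - (-0.218663)(-0.5089) - (0.570322)(0.6816) = 0.49999067
  phi_33 = -0.14692227 / 0.49999067 = -0.2939.
Therefore phi_{33} = -0.2939.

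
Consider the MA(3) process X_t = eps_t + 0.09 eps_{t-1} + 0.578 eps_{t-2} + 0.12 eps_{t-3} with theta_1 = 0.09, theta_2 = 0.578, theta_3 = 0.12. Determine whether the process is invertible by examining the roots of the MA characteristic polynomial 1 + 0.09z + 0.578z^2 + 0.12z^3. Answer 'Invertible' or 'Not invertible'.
\text{Invertible}

The MA(q) characteristic polynomial is P(z) = 1 + 0.09z + 0.578z^2 + 0.12z^3.
Invertibility requires all roots to lie outside the unit circle, i.e. |z| > 1 for every root.
Degree 3: look for a simple real root z0 first, then factor out (1 - z/z0) and solve the remaining quadratic.
Testing z0 = -5: P(-5) = 1 + (0.09)(-5) + (0.578)(-5)^2 + (0.12)(-5)^3
  = 1 + (-0.45) + (14.45) + (-15) = 0.  So z_0 = -5 is a root, |z_0| = 5.
Divide out the factor (1 + 0.2 z) = (1 - z/z0) (since 1/z0 = -0.2):
  P(z) = (1 + 0.2 z)(1 + (-0.11) z + (0.6) z^2)
  [check: z-coef -0.11 - (-0.2) = 0.09; z^2-coef 0.6 - (-0.2)(-0.11) = 0.578; z^3-coef -(-0.2)(0.6) = 0.12.]
Remaining roots from the quadratic factor 1 + (-0.11) z + (0.6) z^2:
  Set 1 + (-0.11) z + (0.6) z^2 = 0, i.e. a z^2 + b z + c = 0 with a = 0.6, b = -0.11, c = 1.
  Discriminant D = b^2 - 4ac = (-0.11)^2 - 4*(0.6)*1 = 0.0121 - (2.4) = -2.3879.
  D < 0, so the roots are the complex-conjugate pair z = (-b +/- i sqrt(-D)) / (2a) = 0.0917 +/- 1.2877i.
  For a conjugate pair |z|^2 = z * conj(z) = (product of roots) = c/a = 1/(0.6) = 1.666667, so |z| = sqrt(1.666667) = 1.291 for both roots.
Moduli of all roots: 5.0000, 1.2910, 1.2910.
All moduli strictly greater than 1? Yes.
Verdict: Invertible.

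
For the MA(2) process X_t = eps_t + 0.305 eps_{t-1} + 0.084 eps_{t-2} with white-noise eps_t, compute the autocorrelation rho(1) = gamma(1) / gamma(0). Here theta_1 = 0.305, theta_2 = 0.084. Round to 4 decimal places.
\rho(1) = 0.3005

For an MA(q) process with theta_0 = 1, the autocovariance is
  gamma(k) = sigma^2 * sum_{i=0..q-k} theta_i * theta_{i+k},
and rho(k) = gamma(k) / gamma(0). Sigma^2 cancels.
  numerator   = (1)*(0.305) + (0.305)*(0.084) = 0.33062.
  denominator = (1)^2 + (0.305)^2 + (0.084)^2 = 1.100081.
  rho(1) = 0.33062 / 1.100081 = 0.3005.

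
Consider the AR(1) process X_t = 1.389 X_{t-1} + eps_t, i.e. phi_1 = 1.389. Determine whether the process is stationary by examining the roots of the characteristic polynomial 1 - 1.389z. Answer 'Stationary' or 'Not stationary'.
\text{Not stationary}

The AR(p) characteristic polynomial is P(z) = 1 - 1.389z.
Stationarity requires all roots to lie outside the unit circle, i.e. |z| > 1 for every root.
This is linear in z: 1 + (-1.389) z = 0  =>  z = -1/(-1.389) = 0.719942,  |z| = 0.719942.
Moduli of all roots: 0.7199.
All moduli strictly greater than 1? No.
Verdict: Not stationary.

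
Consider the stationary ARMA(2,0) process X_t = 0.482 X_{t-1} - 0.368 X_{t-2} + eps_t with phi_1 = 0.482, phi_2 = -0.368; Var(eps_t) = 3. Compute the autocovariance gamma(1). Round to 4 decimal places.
\gamma(1) = 1.3959

Multiply the model equation by X_{t-k} and take expectations. With theta_0 = psi_0 = 1 and psi_j the MA(infinity) weights, this gives
  gamma(k) - sum_i phi_i gamma(k-i) = c_k,
  c_k = sigma^2 * sum_{j=k..q} theta_j psi_{j-k}   (c_k = 0 for k > q),
using gamma(-m) = gamma(m).
Pure AR (q = 0): c_0 = sigma^2 = 3, c_k = 0 for k >= 1.
Equations for k = 0, 1, 2 (AR order 2, c_2 = 0):
  (E0) gamma(0) = phi_1 gamma(1) + phi_2 gamma(2) + c_0
  (E1) gamma(1) = phi_1 gamma(0) + phi_2 gamma(1) + c_1
  (E2) gamma(2) = phi_1 gamma(1) + phi_2 gamma(0)
From (E1): gamma(1) = A gamma(0) + B with
  A = phi_1 / (1 - phi_2) = 0.482 / 1.368 = 0.352339,   B = c_1 / (1 - phi_2) = 0 / 1.368 = 0.
Insert (E2) into (E0): gamma(0) (1 - phi_2^2) = phi_1 (1 + phi_2) gamma(1) + c_0.
  phi_1 (1 + phi_2) = (0.482)(0.632) = 0.304624,   1 - phi_2^2 = 0.864576.
Replace gamma(1) by A gamma(0) + B and collect gamma(0):
  gamma(0) [0.864576 - (0.304624)(0.352339)] = c_0 = 3
  gamma(0) * 0.757245 = 3
  gamma(0) = 3 / 0.757245 = 3.96173.
  gamma(1) = A gamma(0) = (0.352339)(3.96173) = 1.395873.
Therefore gamma(1) = 1.3959 (to 4 decimal places).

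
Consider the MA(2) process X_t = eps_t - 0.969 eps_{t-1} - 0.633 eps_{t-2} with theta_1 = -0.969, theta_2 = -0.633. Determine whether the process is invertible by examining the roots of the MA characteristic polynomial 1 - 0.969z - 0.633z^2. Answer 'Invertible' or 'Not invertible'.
\text{Not invertible}

The MA(q) characteristic polynomial is P(z) = 1 - 0.969z - 0.633z^2.
Invertibility requires all roots to lie outside the unit circle, i.e. |z| > 1 for every root.
Set 1 + (-0.969) z + (-0.633) z^2 = 0, i.e. a z^2 + b z + c = 0 with a = -0.633, b = -0.969, c = 1.
Discriminant D = b^2 - 4ac = (-0.969)^2 - 4*(-0.633)*1 = 0.938961 - (-2.532) = 3.470961.
D >= 0, so the roots are real: z = (-b +/- sqrt(D)) / (2a) = (0.969 +/- 1.863052) / (-1.266).
  z_1 = (0.969 + 1.863052) / (-1.266) = -2.237,   |z_1| = 2.237.
  z_2 = (0.969 - 1.863052) / (-1.266) = 0.7062,   |z_2| = 0.7062.
Moduli of all roots: 2.2370, 0.7062.
All moduli strictly greater than 1? No.
Verdict: Not invertible.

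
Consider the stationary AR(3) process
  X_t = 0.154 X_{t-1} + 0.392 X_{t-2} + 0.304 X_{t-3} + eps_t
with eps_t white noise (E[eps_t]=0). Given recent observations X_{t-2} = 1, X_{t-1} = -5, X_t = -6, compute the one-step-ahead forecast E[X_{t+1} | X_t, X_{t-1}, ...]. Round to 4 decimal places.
E[X_{t+1} \mid \mathcal F_t] = -2.5800

For an AR(p) model X_t = c + sum_i phi_i X_{t-i} + eps_t, the
one-step-ahead conditional mean is
  E[X_{t+1} | X_t, ...] = c + sum_i phi_i X_{t+1-i}.
Substitute known values:
  E[X_{t+1} | ...] = (0.154) * (-6) + (0.392) * (-5) + (0.304) * (1)
                   = -2.5800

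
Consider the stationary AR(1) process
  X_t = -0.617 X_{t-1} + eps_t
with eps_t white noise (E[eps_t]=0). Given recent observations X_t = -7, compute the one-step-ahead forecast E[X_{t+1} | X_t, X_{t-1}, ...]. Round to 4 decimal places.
E[X_{t+1} \mid \mathcal F_t] = 4.3190

For an AR(p) model X_t = c + sum_i phi_i X_{t-i} + eps_t, the
one-step-ahead conditional mean is
  E[X_{t+1} | X_t, ...] = c + sum_i phi_i X_{t+1-i}.
Substitute known values:
  E[X_{t+1} | ...] = (-0.617) * (-7)
                   = 4.3190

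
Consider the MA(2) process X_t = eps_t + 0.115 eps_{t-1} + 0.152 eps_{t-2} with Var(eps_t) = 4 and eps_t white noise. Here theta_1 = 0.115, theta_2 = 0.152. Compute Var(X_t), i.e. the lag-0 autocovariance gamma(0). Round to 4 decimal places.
\gamma(0) = 4.1453

For an MA(q) process X_t = eps_t + sum_i theta_i eps_{t-i} with
Var(eps_t) = sigma^2, the variance is
  gamma(0) = sigma^2 * (1 + sum_i theta_i^2).
  sum_i theta_i^2 = (0.115)^2 + (0.152)^2 = 0.013225 + 0.023104 = 0.036329.
  gamma(0) = 4 * (1 + 0.036329) = 4 * 1.036329 = 4.145316, which rounds to 4.1453.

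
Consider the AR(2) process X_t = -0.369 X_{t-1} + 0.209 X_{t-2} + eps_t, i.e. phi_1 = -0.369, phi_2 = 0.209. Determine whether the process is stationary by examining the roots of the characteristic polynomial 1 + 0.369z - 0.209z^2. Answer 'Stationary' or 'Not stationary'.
\text{Stationary}

The AR(p) characteristic polynomial is P(z) = 1 + 0.369z - 0.209z^2.
Stationarity requires all roots to lie outside the unit circle, i.e. |z| > 1 for every root.
Set 1 + (0.369) z + (-0.209) z^2 = 0, i.e. a z^2 + b z + c = 0 with a = -0.209, b = 0.369, c = 1.
Discriminant D = b^2 - 4ac = (0.369)^2 - 4*(-0.209)*1 = 0.136161 - (-0.836) = 0.972161.
D >= 0, so the roots are real: z = (-b +/- sqrt(D)) / (2a) = (-0.369 +/- 0.985982) / (-0.418).
  z_1 = (-0.369 + 0.985982) / (-0.418) = -1.476,   |z_1| = 1.476.
  z_2 = (-0.369 - 0.985982) / (-0.418) = 3.2416,   |z_2| = 3.2416.
Moduli of all roots: 1.4760, 3.2416.
All moduli strictly greater than 1? Yes.
Verdict: Stationary.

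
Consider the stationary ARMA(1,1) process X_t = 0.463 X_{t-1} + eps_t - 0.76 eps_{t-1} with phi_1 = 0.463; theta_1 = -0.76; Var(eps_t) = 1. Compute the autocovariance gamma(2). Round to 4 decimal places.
\gamma(2) = -0.1134

Multiply the model equation by X_{t-k} and take expectations. With theta_0 = psi_0 = 1 and psi_j the MA(infinity) weights, this gives
  gamma(k) - sum_i phi_i gamma(k-i) = c_k,
  c_k = sigma^2 * sum_{j=k..q} theta_j psi_{j-k}   (c_k = 0 for k > q),
using gamma(-m) = gamma(m).
psi-weights needed (psi_j = theta_j + sum_i phi_i psi_{j-i}):
  psi_1 = theta_1 + phi_1 = -0.76 + (0.463) = -0.297
Right-hand sides:
  c_0 = sigma^2 (1 + theta_1 psi_1) = 1 * (1 + (-0.76)(-0.297)) = 1 * 1.22572 = 1.22572
  c_1 = sigma^2 theta_1 = 1 * (-0.76) = -0.76
  c_2 = 0
Equations for k = 0 and k = 1 (AR order 1):
  gamma(0) = phi_1 gamma(1) + c_0
  gamma(1) = phi_1 gamma(0) + c_1
Substituting the second into the first: gamma(0) (1 - phi_1^2) = c_0 + phi_1 c_1, so
  gamma(0) = (c_0 + phi_1 c_1) / (1 - phi_1^2) = (1.22572 + (0.463)(-0.76)) / (1 - (0.463)^2) = 0.87384 / 0.785631 = 1.112278.
  gamma(1) = phi_1 gamma(0) + c_1 = (0.463)(1.112278) + (-0.76) = -0.245015.
For k = 2 (> q): gamma(2) = phi_1 gamma(1) = (0.463)(-0.245015) = -0.113442.
Therefore gamma(2) = -0.1134 (to 4 decimal places).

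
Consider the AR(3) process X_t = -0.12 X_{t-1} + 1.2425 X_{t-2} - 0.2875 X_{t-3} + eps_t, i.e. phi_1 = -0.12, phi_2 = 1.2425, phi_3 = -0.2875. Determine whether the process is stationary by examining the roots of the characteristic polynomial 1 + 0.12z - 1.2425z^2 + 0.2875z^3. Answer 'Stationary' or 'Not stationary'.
\text{Not stationary}

The AR(p) characteristic polynomial is P(z) = 1 + 0.12z - 1.2425z^2 + 0.2875z^3.
Stationarity requires all roots to lie outside the unit circle, i.e. |z| > 1 for every root.
Degree 3: look for a simple real root z0 first, then factor out (1 - z/z0) and solve the remaining quadratic.
Testing z0 = 4: P(4) = 1 + (0.12)(4) + (-1.2425)(4)^2 + (0.2875)(4)^3
  = 1 + (0.48) + (-19.88) + (18.4) = 0.  So z_0 = 4 is a root, |z_0| = 4.
Divide out the factor (1 - 0.25 z) = (1 - z/z0) (since 1/z0 = 0.25):
  P(z) = (1 - 0.25 z)(1 + (0.37) z + (-1.15) z^2)
  [check: z-coef 0.37 - (0.25) = 0.12; z^2-coef -1.15 - (0.25)(0.37) = -1.2425; z^3-coef -(0.25)(-1.15) = 0.2875.]
Remaining roots from the quadratic factor 1 + (0.37) z + (-1.15) z^2:
  Set 1 + (0.37) z + (-1.15) z^2 = 0, i.e. a z^2 + b z + c = 0 with a = -1.15, b = 0.37, c = 1.
  Discriminant D = b^2 - 4ac = (0.37)^2 - 4*(-1.15)*1 = 0.1369 - (-4.6) = 4.7369.
  D >= 0, so the roots are real: z = (-b +/- sqrt(D)) / (2a) = (-0.37 +/- 2.176442) / (-2.3).
    z_1 = (-0.37 + 2.176442) / (-2.3) = -0.7854,   |z_1| = 0.7854.
    z_2 = (-0.37 - 2.176442) / (-2.3) = 1.1071,   |z_2| = 1.1071.
Moduli of all roots: 4.0000, 0.7854, 1.1071.
All moduli strictly greater than 1? No.
Verdict: Not stationary.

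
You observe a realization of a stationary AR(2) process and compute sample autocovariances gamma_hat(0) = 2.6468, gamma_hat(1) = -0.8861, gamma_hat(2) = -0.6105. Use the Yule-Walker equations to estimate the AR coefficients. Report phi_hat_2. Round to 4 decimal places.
\hat\phi_{2} = -0.3860

The Yule-Walker equations for an AR(p) process read, in matrix form,
  Gamma_p phi = r_p,   with   (Gamma_p)_{ij} = gamma(|i - j|),
                       (r_p)_i = gamma(i),   i,j = 1..p.
Substitute the sample gammas (Toeplitz matrix and right-hand side of size 2):
  Gamma_p = [[2.6468, -0.8861], [-0.8861, 2.6468]]
  r_p     = [-0.8861, -0.6105]
Written out:
  2.6468 phi_1 - 0.8861 phi_2 = -0.8861
  -0.8861 phi_1 + 2.6468 phi_2 = -0.6105
Solve by Cramer's rule:
  det = gamma(0)^2 - gamma(1)^2 = (2.6468)^2 - (-0.8861)^2 = 7.00555024 - 0.78517321 = 6.22037703
  phi_hat_1 = [gamma(1) gamma(0) - gamma(1) gamma(2)] / det = [(-0.8861)(2.6468) - (-0.8861)(-0.6105)] / 6.22037703 = -2.88629353 / 6.22037703 = -0.464
  phi_hat_2 = [gamma(0) gamma(2) - gamma(1)^2] / det = [(2.6468)(-0.6105) - (-0.8861)^2] / 6.22037703 = -2.40104461 / 6.22037703 = -0.386
So phi_hat = [-0.4640, -0.3860].
Therefore phi_hat_2 = -0.3860.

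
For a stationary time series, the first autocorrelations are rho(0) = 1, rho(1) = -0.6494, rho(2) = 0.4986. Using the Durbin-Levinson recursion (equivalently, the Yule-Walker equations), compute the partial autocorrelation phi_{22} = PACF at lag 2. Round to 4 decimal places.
\phi_{22} = 0.1329

The PACF at lag k is phi_{kk}, the last component of the solution
to the Yule-Walker system G_k phi = r_k where
  (G_k)_{ij} = rho(|i - j|), (r_k)_i = rho(i), i,j = 1..k.
Equivalently, Durbin-Levinson gives phi_{kk} iteratively:
  phi_{11} = rho(1)
  phi_{kk} = [rho(k) - sum_{j=1..k-1} phi_{k-1,j} rho(k-j)]
            / [1 - sum_{j=1..k-1} phi_{k-1,j} rho(j)],
  phi_{k,j} = phi_{k-1,j} - phi_{kk} phi_{k-1,k-j},  j = 1..k-1.
Step k = 1:
  phi_11 = rho(1) = -0.6494.
Step k = 2:
  phi_22 = [rho(2) - phi_11 rho(1)] / [1 - phi_11 rho(1)] = [0.4986 - (-0.6494)(-0.6494)] / [1 - (-0.6494)(-0.6494)]
         = 0.07687964 / 0.57827964 = 0.1329.
Therefore phi_{22} = 0.1329.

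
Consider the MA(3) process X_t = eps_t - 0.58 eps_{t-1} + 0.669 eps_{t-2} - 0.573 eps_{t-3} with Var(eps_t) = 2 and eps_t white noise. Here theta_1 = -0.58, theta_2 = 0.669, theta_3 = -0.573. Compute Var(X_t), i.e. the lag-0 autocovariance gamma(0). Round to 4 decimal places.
\gamma(0) = 4.2246

For an MA(q) process X_t = eps_t + sum_i theta_i eps_{t-i} with
Var(eps_t) = sigma^2, the variance is
  gamma(0) = sigma^2 * (1 + sum_i theta_i^2).
  sum_i theta_i^2 = (-0.58)^2 + (0.669)^2 + (-0.573)^2 = 0.3364 + 0.447561 + 0.328329 = 1.11229.
  gamma(0) = 2 * (1 + 1.11229) = 2 * 2.11229 = 4.22458, which rounds to 4.2246.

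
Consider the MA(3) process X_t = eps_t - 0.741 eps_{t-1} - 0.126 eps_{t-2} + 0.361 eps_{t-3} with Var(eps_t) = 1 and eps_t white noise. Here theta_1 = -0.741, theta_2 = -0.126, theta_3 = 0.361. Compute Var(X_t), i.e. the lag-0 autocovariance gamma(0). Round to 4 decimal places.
\gamma(0) = 1.6953

For an MA(q) process X_t = eps_t + sum_i theta_i eps_{t-i} with
Var(eps_t) = sigma^2, the variance is
  gamma(0) = sigma^2 * (1 + sum_i theta_i^2).
  sum_i theta_i^2 = (-0.741)^2 + (-0.126)^2 + (0.361)^2 = 0.549081 + 0.015876 + 0.130321 = 0.695278.
  gamma(0) = 1 * (1 + 0.695278) = 1 * 1.695278 = 1.695278, which rounds to 1.6953.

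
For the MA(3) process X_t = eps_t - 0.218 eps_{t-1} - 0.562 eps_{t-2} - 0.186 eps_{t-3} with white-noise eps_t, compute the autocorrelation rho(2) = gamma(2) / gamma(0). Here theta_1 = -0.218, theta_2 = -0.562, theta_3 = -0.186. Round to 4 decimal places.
\rho(2) = -0.3730

For an MA(q) process with theta_0 = 1, the autocovariance is
  gamma(k) = sigma^2 * sum_{i=0..q-k} theta_i * theta_{i+k},
and rho(k) = gamma(k) / gamma(0). Sigma^2 cancels.
  numerator   = (1)*(-0.562) + (-0.218)*(-0.186) = -0.521452.
  denominator = (1)^2 + (-0.218)^2 + (-0.562)^2 + (-0.186)^2 = 1.397964.
  rho(2) = -0.521452 / 1.397964 = -0.3730.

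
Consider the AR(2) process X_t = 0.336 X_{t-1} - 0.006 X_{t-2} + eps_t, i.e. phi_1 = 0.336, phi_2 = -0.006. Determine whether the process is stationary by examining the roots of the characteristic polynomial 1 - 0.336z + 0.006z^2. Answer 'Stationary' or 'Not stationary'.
\text{Stationary}

The AR(p) characteristic polynomial is P(z) = 1 - 0.336z + 0.006z^2.
Stationarity requires all roots to lie outside the unit circle, i.e. |z| > 1 for every root.
Set 1 + (-0.336) z + (0.006) z^2 = 0, i.e. a z^2 + b z + c = 0 with a = 0.006, b = -0.336, c = 1.
Discriminant D = b^2 - 4ac = (-0.336)^2 - 4*(0.006)*1 = 0.112896 - (0.024) = 0.088896.
D >= 0, so the roots are real: z = (-b +/- sqrt(D)) / (2a) = (0.336 +/- 0.298154) / (0.012).
  z_1 = (0.336 + 0.298154) / (0.012) = 52.8462,   |z_1| = 52.8462.
  z_2 = (0.336 - 0.298154) / (0.012) = 3.1538,   |z_2| = 3.1538.
Moduli of all roots: 52.8462, 3.1538.
All moduli strictly greater than 1? Yes.
Verdict: Stationary.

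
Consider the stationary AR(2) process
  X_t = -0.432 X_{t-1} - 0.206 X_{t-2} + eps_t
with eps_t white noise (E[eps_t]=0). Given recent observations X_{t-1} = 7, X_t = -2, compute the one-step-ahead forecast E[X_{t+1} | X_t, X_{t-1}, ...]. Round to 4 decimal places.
E[X_{t+1} \mid \mathcal F_t] = -0.5780

For an AR(p) model X_t = c + sum_i phi_i X_{t-i} + eps_t, the
one-step-ahead conditional mean is
  E[X_{t+1} | X_t, ...] = c + sum_i phi_i X_{t+1-i}.
Substitute known values:
  E[X_{t+1} | ...] = (-0.432) * (-2) + (-0.206) * (7)
                   = -0.5780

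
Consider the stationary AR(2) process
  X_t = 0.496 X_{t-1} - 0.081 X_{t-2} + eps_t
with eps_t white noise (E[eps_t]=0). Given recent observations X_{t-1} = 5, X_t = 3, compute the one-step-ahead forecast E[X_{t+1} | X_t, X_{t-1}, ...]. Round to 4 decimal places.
E[X_{t+1} \mid \mathcal F_t] = 1.0830

For an AR(p) model X_t = c + sum_i phi_i X_{t-i} + eps_t, the
one-step-ahead conditional mean is
  E[X_{t+1} | X_t, ...] = c + sum_i phi_i X_{t+1-i}.
Substitute known values:
  E[X_{t+1} | ...] = (0.496) * (3) + (-0.081) * (5)
                   = 1.0830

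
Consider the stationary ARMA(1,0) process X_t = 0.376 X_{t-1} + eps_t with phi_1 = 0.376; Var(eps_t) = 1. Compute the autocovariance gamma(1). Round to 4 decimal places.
\gamma(1) = 0.4379

Multiply the model equation by X_{t-k} and take expectations. With theta_0 = psi_0 = 1 and psi_j the MA(infinity) weights, this gives
  gamma(k) - sum_i phi_i gamma(k-i) = c_k,
  c_k = sigma^2 * sum_{j=k..q} theta_j psi_{j-k}   (c_k = 0 for k > q),
using gamma(-m) = gamma(m).
Pure AR (q = 0): c_0 = sigma^2 = 1, c_k = 0 for k >= 1.
Equations for k = 0 and k = 1 (AR order 1):
  gamma(0) = phi_1 gamma(1) + c_0
  gamma(1) = phi_1 gamma(0) + c_1
Substituting the second into the first: gamma(0) (1 - phi_1^2) = c_0 + phi_1 c_1, so
  gamma(0) = c_0 / (1 - phi_1^2) = 1 / (1 - (0.376)^2) = 1 / 0.858624 = 1.164654.
  gamma(1) = phi_1 gamma(0) = (0.376)(1.164654) = 0.43791.
Therefore gamma(1) = 0.4379 (to 4 decimal places).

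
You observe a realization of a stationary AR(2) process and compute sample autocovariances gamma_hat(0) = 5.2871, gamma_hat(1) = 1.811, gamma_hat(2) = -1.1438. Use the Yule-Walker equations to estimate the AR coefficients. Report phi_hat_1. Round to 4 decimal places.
\hat\phi_{1} = 0.4720

The Yule-Walker equations for an AR(p) process read, in matrix form,
  Gamma_p phi = r_p,   with   (Gamma_p)_{ij} = gamma(|i - j|),
                       (r_p)_i = gamma(i),   i,j = 1..p.
Substitute the sample gammas (Toeplitz matrix and right-hand side of size 2):
  Gamma_p = [[5.2871, 1.811], [1.811, 5.2871]]
  r_p     = [1.811, -1.1438]
Written out:
  5.2871 phi_1 + 1.811 phi_2 = 1.811
  1.811 phi_1 + 5.2871 phi_2 = -1.1438
Solve by Cramer's rule:
  det = gamma(0)^2 - gamma(1)^2 = (5.2871)^2 - (1.811)^2 = 27.95342641 - 3.279721 = 24.67370541
  phi_hat_1 = [gamma(1) gamma(0) - gamma(1) gamma(2)] / det = [(1.811)(5.2871) - (1.811)(-1.1438)] / 24.67370541 = 11.6463599 / 24.67370541 = 0.472
  phi_hat_2 = [gamma(0) gamma(2) - gamma(1)^2] / det = [(5.2871)(-1.1438) - (1.811)^2] / 24.67370541 = -9.32710598 / 24.67370541 = -0.378
So phi_hat = [0.4720, -0.3780].
Therefore phi_hat_1 = 0.4720.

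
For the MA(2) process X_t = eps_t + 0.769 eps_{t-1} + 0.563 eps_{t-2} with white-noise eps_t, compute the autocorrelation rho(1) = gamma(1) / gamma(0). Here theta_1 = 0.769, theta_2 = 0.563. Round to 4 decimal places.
\rho(1) = 0.6298

For an MA(q) process with theta_0 = 1, the autocovariance is
  gamma(k) = sigma^2 * sum_{i=0..q-k} theta_i * theta_{i+k},
and rho(k) = gamma(k) / gamma(0). Sigma^2 cancels.
  numerator   = (1)*(0.769) + (0.769)*(0.563) = 1.201947.
  denominator = (1)^2 + (0.769)^2 + (0.563)^2 = 1.90833.
  rho(1) = 1.201947 / 1.90833 = 0.6298.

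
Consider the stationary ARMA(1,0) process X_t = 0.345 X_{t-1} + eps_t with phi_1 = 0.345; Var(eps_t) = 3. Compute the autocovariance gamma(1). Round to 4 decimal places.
\gamma(1) = 1.1748

Multiply the model equation by X_{t-k} and take expectations. With theta_0 = psi_0 = 1 and psi_j the MA(infinity) weights, this gives
  gamma(k) - sum_i phi_i gamma(k-i) = c_k,
  c_k = sigma^2 * sum_{j=k..q} theta_j psi_{j-k}   (c_k = 0 for k > q),
using gamma(-m) = gamma(m).
Pure AR (q = 0): c_0 = sigma^2 = 3, c_k = 0 for k >= 1.
Equations for k = 0 and k = 1 (AR order 1):
  gamma(0) = phi_1 gamma(1) + c_0
  gamma(1) = phi_1 gamma(0) + c_1
Substituting the second into the first: gamma(0) (1 - phi_1^2) = c_0 + phi_1 c_1, so
  gamma(0) = c_0 / (1 - phi_1^2) = 3 / (1 - (0.345)^2) = 3 / 0.880975 = 3.405318.
  gamma(1) = phi_1 gamma(0) = (0.345)(3.405318) = 1.174835.
Therefore gamma(1) = 1.1748 (to 4 decimal places).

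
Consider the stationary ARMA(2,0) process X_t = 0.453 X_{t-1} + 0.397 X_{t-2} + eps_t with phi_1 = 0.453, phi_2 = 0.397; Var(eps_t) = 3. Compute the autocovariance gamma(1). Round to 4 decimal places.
\gamma(1) = 6.1414

Multiply the model equation by X_{t-k} and take expectations. With theta_0 = psi_0 = 1 and psi_j the MA(infinity) weights, this gives
  gamma(k) - sum_i phi_i gamma(k-i) = c_k,
  c_k = sigma^2 * sum_{j=k..q} theta_j psi_{j-k}   (c_k = 0 for k > q),
using gamma(-m) = gamma(m).
Pure AR (q = 0): c_0 = sigma^2 = 3, c_k = 0 for k >= 1.
Equations for k = 0, 1, 2 (AR order 2, c_2 = 0):
  (E0) gamma(0) = phi_1 gamma(1) + phi_2 gamma(2) + c_0
  (E1) gamma(1) = phi_1 gamma(0) + phi_2 gamma(1) + c_1
  (E2) gamma(2) = phi_1 gamma(1) + phi_2 gamma(0)
From (E1): gamma(1) = A gamma(0) + B with
  A = phi_1 / (1 - phi_2) = 0.453 / 0.603 = 0.751244,   B = c_1 / (1 - phi_2) = 0 / 0.603 = 0.
Insert (E2) into (E0): gamma(0) (1 - phi_2^2) = phi_1 (1 + phi_2) gamma(1) + c_0.
  phi_1 (1 + phi_2) = (0.453)(1.397) = 0.632841,   1 - phi_2^2 = 0.842391.
Replace gamma(1) by A gamma(0) + B and collect gamma(0):
  gamma(0) [0.842391 - (0.632841)(0.751244)] = c_0 = 3
  gamma(0) * 0.366973 = 3
  gamma(0) = 3 / 0.366973 = 8.174985.
  gamma(1) = A gamma(0) = (0.751244)(8.174985) = 6.141407.
Therefore gamma(1) = 6.1414 (to 4 decimal places).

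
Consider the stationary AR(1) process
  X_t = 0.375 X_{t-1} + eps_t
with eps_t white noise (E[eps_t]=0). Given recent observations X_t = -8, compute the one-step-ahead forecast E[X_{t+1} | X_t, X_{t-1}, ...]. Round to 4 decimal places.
E[X_{t+1} \mid \mathcal F_t] = -3.0000

For an AR(p) model X_t = c + sum_i phi_i X_{t-i} + eps_t, the
one-step-ahead conditional mean is
  E[X_{t+1} | X_t, ...] = c + sum_i phi_i X_{t+1-i}.
Substitute known values:
  E[X_{t+1} | ...] = (0.375) * (-8)
                   = -3.0000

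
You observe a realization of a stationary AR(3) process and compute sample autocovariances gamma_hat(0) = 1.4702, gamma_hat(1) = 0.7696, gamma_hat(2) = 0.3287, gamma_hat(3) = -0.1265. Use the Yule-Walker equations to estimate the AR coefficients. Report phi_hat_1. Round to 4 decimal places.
\hat\phi_{1} = 0.5430

The Yule-Walker equations for an AR(p) process read, in matrix form,
  Gamma_p phi = r_p,   with   (Gamma_p)_{ij} = gamma(|i - j|),
                       (r_p)_i = gamma(i),   i,j = 1..p.
Substitute the sample gammas (Toeplitz matrix and right-hand side of size 3):
  Gamma_p = [[1.4702, 0.7696, 0.3287], [0.7696, 1.4702, 0.7696], [0.3287, 0.7696, 1.4702]]
  r_p     = [0.7696, 0.3287, -0.1265]
Written out (R1..R3):
  (R1) 1.4702 phi_1 + 0.7696 phi_2 + 0.3287 phi_3 = 0.7696
  (R2) 0.7696 phi_1 + 1.4702 phi_2 + 0.7696 phi_3 = 0.3287
  (R3) 0.3287 phi_1 + 0.7696 phi_2 + 1.4702 phi_3 = -0.1265
Gaussian elimination:
  R2 <- R2 - (0.7696/1.4702) R1 = R2 - (0.523466) R1:  1.06734 phi_2 + 0.597537 phi_3 = -0.07416
  R3 <- R3 - (0.3287/1.4702) R1 = R3 - (0.223575) R1:  0.597537 phi_2 + 1.396711 phi_3 = -0.298563
  R3 <- R3 - (0.597537/1.06734) R2 = R3 - (0.559837) R2:  1.062188 phi_3 = -0.257046
Back-substitution:
  phi_hat_3 = -0.257046 / 1.062188 = -0.241997
  phi_hat_2 = (-0.07416 - (0.597537)(-0.241997)) / 1.06734 = 0.065998
  phi_hat_1 = (0.7696 - (0.7696)(0.065998) - (0.3287)(-0.241997)) / 1.4702 = 0.543023
So phi_hat = [0.5430, 0.0660, -0.2420].
Therefore phi_hat_1 = 0.5430.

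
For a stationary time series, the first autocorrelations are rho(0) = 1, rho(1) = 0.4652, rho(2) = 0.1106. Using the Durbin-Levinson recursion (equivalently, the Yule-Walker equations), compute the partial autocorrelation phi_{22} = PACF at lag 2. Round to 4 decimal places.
\phi_{22} = -0.1350

The PACF at lag k is phi_{kk}, the last component of the solution
to the Yule-Walker system G_k phi = r_k where
  (G_k)_{ij} = rho(|i - j|), (r_k)_i = rho(i), i,j = 1..k.
Equivalently, Durbin-Levinson gives phi_{kk} iteratively:
  phi_{11} = rho(1)
  phi_{kk} = [rho(k) - sum_{j=1..k-1} phi_{k-1,j} rho(k-j)]
            / [1 - sum_{j=1..k-1} phi_{k-1,j} rho(j)],
  phi_{k,j} = phi_{k-1,j} - phi_{kk} phi_{k-1,k-j},  j = 1..k-1.
Step k = 1:
  phi_11 = rho(1) = 0.4652.
Step k = 2:
  phi_22 = [rho(2) - phi_11 rho(1)] / [1 - phi_11 rho(1)] = [0.1106 - (0.4652)(0.4652)] / [1 - (0.4652)(0.4652)]
         = -0.10581104 / 0.78358896 = -0.135.
Therefore phi_{22} = -0.1350.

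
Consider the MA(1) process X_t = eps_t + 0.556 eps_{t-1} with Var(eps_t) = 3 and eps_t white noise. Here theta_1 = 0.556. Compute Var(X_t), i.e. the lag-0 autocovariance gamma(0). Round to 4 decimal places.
\gamma(0) = 3.9274

For an MA(q) process X_t = eps_t + sum_i theta_i eps_{t-i} with
Var(eps_t) = sigma^2, the variance is
  gamma(0) = sigma^2 * (1 + sum_i theta_i^2).
  sum_i theta_i^2 = (0.556)^2 = 0.309136.
  gamma(0) = 3 * (1 + 0.309136) = 3 * 1.309136 = 3.927408, which rounds to 3.9274.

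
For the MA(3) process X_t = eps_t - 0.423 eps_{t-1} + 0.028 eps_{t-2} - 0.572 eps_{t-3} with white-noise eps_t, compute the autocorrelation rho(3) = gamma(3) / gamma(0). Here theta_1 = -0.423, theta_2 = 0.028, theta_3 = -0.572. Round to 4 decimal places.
\rho(3) = -0.3796

For an MA(q) process with theta_0 = 1, the autocovariance is
  gamma(k) = sigma^2 * sum_{i=0..q-k} theta_i * theta_{i+k},
and rho(k) = gamma(k) / gamma(0). Sigma^2 cancels.
  numerator   = (1)*(-0.572) = -0.572.
  denominator = (1)^2 + (-0.423)^2 + (0.028)^2 + (-0.572)^2 = 1.506897.
  rho(3) = -0.572 / 1.506897 = -0.3796.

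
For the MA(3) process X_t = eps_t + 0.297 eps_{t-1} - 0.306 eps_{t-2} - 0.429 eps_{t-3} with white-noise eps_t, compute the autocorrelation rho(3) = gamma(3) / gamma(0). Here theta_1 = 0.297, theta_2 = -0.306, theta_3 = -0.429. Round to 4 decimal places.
\rho(3) = -0.3141

For an MA(q) process with theta_0 = 1, the autocovariance is
  gamma(k) = sigma^2 * sum_{i=0..q-k} theta_i * theta_{i+k},
and rho(k) = gamma(k) / gamma(0). Sigma^2 cancels.
  numerator   = (1)*(-0.429) = -0.429.
  denominator = (1)^2 + (0.297)^2 + (-0.306)^2 + (-0.429)^2 = 1.365886.
  rho(3) = -0.429 / 1.365886 = -0.3141.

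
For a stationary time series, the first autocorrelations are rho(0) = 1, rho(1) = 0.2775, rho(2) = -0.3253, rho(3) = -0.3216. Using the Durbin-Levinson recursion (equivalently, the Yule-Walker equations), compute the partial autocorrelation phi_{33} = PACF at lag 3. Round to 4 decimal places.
\phi_{33} = -0.0950

The PACF at lag k is phi_{kk}, the last component of the solution
to the Yule-Walker system G_k phi = r_k where
  (G_k)_{ij} = rho(|i - j|), (r_k)_i = rho(i), i,j = 1..k.
Equivalently, Durbin-Levinson gives phi_{kk} iteratively:
  phi_{11} = rho(1)
  phi_{kk} = [rho(k) - sum_{j=1..k-1} phi_{k-1,j} rho(k-j)]
            / [1 - sum_{j=1..k-1} phi_{k-1,j} rho(j)],
  phi_{k,j} = phi_{k-1,j} - phi_{kk} phi_{k-1,k-j},  j = 1..k-1.
Step k = 1:
  phi_11 = rho(1) = 0.2775.
Step k = 2:
  phi_22 = [rho(2) - phi_11 rho(1)] / [1 - phi_11 rho(1)] = [-0.3253 - (0.2775)(0.2775)] / [1 - (0.2775)(0.2775)]
         = -0.40230625 / 0.92299375 = -0.435871.
  Update: phi_21 = phi_11 - phi_22 phi_11 = 0.2775 - (-0.435871)(0.2775) = 0.398454.
Step k = 3:
  phi_33 = [rho(3) - phi_21 rho(2) - phi_22 rho(1)] / [1 - phi_21 rho(1) - phi_22 rho(2)]
    numerator   = -0.3216 - (0.398454)(-0.3253) - (-0.435871)(0.2775) = -0.07102863
    denominator = 1 - (0.398454)(0.2775) - (-0.435871)(-0.3253) = 0.7476401
  phi_33 = -0.07102863 / 0.7476401 = -0.095.
Therefore phi_{33} = -0.0950.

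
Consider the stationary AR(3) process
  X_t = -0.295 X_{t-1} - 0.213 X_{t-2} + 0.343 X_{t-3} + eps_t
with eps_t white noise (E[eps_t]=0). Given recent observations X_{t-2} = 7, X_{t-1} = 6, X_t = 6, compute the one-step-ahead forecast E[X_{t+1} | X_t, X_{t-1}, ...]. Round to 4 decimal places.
E[X_{t+1} \mid \mathcal F_t] = -0.6470

For an AR(p) model X_t = c + sum_i phi_i X_{t-i} + eps_t, the
one-step-ahead conditional mean is
  E[X_{t+1} | X_t, ...] = c + sum_i phi_i X_{t+1-i}.
Substitute known values:
  E[X_{t+1} | ...] = (-0.295) * (6) + (-0.213) * (6) + (0.343) * (7)
                   = -0.6470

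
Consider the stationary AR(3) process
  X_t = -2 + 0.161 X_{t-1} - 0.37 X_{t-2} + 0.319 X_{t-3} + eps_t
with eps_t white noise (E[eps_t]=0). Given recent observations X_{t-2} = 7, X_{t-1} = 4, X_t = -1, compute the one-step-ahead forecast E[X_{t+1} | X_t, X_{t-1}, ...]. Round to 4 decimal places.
E[X_{t+1} \mid \mathcal F_t] = -1.4080

For an AR(p) model X_t = c + sum_i phi_i X_{t-i} + eps_t, the
one-step-ahead conditional mean is
  E[X_{t+1} | X_t, ...] = c + sum_i phi_i X_{t+1-i}.
Substitute known values:
  E[X_{t+1} | ...] = -2 + (0.161) * (-1) + (-0.37) * (4) + (0.319) * (7)
                   = -1.4080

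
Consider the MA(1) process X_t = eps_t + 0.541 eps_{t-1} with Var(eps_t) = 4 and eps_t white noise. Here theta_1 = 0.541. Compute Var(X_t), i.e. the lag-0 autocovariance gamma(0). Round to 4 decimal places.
\gamma(0) = 5.1707

For an MA(q) process X_t = eps_t + sum_i theta_i eps_{t-i} with
Var(eps_t) = sigma^2, the variance is
  gamma(0) = sigma^2 * (1 + sum_i theta_i^2).
  sum_i theta_i^2 = (0.541)^2 = 0.292681.
  gamma(0) = 4 * (1 + 0.292681) = 4 * 1.292681 = 5.170724, which rounds to 5.1707.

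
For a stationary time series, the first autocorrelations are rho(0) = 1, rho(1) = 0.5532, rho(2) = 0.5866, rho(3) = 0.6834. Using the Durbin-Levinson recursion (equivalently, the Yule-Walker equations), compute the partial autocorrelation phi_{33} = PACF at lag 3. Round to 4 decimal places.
\phi_{33} = 0.4589

The PACF at lag k is phi_{kk}, the last component of the solution
to the Yule-Walker system G_k phi = r_k where
  (G_k)_{ij} = rho(|i - j|), (r_k)_i = rho(i), i,j = 1..k.
Equivalently, Durbin-Levinson gives phi_{kk} iteratively:
  phi_{11} = rho(1)
  phi_{kk} = [rho(k) - sum_{j=1..k-1} phi_{k-1,j} rho(k-j)]
            / [1 - sum_{j=1..k-1} phi_{k-1,j} rho(j)],
  phi_{k,j} = phi_{k-1,j} - phi_{kk} phi_{k-1,k-j},  j = 1..k-1.
Step k = 1:
  phi_11 = rho(1) = 0.5532.
Step k = 2:
  phi_22 = [rho(2) - phi_11 rho(1)] / [1 - phi_11 rho(1)] = [0.5866 - (0.5532)(0.5532)] / [1 - (0.5532)(0.5532)]
         = 0.28056976 / 0.69396976 = 0.404297.
  Update: phi_21 = phi_11 - phi_22 phi_11 = 0.5532 - (0.404297)(0.5532) = 0.329543.
Step k = 3:
  phi_33 = [rho(3) - phi_21 rho(2) - phi_22 rho(1)] / [1 - phi_21 rho(1) - phi_22 rho(2)]
    numerator   = 0.6834 - (0.329543)(0.5866) - (0.404297)(0.5532) = 0.26643308
    denominator = 1 - (0.329543)(0.5532) - (0.404297)(0.5866) = 0.5805363
  phi_33 = 0.26643308 / 0.5805363 = 0.4589.
Therefore phi_{33} = 0.4589.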